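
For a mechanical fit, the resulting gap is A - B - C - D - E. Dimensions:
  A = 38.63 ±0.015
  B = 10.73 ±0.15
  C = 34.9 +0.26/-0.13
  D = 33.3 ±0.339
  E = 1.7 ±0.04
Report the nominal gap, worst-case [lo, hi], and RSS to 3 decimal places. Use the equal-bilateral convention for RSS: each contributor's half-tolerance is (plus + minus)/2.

nominal=-42.000 wc=[-42.804,-41.326] rss=0.421

Stack each dimension's contribution:
  +A: nom +38.630 → Σnom=38.630; wc +0.015/-0.015 → slack +0.015/-0.015; half-tol=0.015, Σhalf²=0.000225
  -B: nom -10.730 → Σnom=27.900; wc +0.150/-0.150 → slack +0.165/-0.165; half-tol=0.150, Σhalf²=0.022725
  -C: nom -34.900 → Σnom=-7.000; wc +0.130/-0.260 → slack +0.295/-0.425; half-tol=0.195, Σhalf²=0.060750
  -D: nom -33.300 → Σnom=-40.300; wc +0.339/-0.339 → slack +0.634/-0.764; half-tol=0.339, Σhalf²=0.175671
  -E: nom -1.700 → Σnom=-42.000; wc +0.040/-0.040 → slack +0.674/-0.804; half-tol=0.040, Σhalf²=0.177271
Nominal = -42.000. Worst-case = [-42.000 - 0.804, -42.000 + 0.674] = [-42.804, -41.326]. RSS = √0.177271 = 0.421.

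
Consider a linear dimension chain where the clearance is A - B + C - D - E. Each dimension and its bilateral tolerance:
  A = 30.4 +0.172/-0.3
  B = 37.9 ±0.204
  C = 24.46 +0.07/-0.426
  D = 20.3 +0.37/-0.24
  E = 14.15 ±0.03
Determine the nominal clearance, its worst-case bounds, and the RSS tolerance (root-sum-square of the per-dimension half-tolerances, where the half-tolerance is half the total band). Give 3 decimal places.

Stack each dimension's contribution:
  +A: nom +30.400 → Σnom=30.400; wc +0.172/-0.300 → slack +0.172/-0.300; half-tol=0.236, Σhalf²=0.055696
  -B: nom -37.900 → Σnom=-7.500; wc +0.204/-0.204 → slack +0.376/-0.504; half-tol=0.204, Σhalf²=0.097312
  +C: nom +24.460 → Σnom=16.960; wc +0.070/-0.426 → slack +0.446/-0.930; half-tol=0.248, Σhalf²=0.158816
  -D: nom -20.300 → Σnom=-3.340; wc +0.240/-0.370 → slack +0.686/-1.300; half-tol=0.305, Σhalf²=0.251841
  -E: nom -14.150 → Σnom=-17.490; wc +0.030/-0.030 → slack +0.716/-1.330; half-tol=0.030, Σhalf²=0.252741
Nominal = -17.490. Worst-case = [-17.490 - 1.330, -17.490 + 0.716] = [-18.820, -16.774]. RSS = √0.252741 = 0.503.

nominal=-17.490 wc=[-18.820,-16.774] rss=0.503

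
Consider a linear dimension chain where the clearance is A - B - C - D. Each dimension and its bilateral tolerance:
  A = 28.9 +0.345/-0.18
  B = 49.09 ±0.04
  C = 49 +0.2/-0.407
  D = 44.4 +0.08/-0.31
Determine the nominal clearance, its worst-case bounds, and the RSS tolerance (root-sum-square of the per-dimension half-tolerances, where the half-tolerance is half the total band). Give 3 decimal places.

Stack each dimension's contribution:
  +A: nom +28.900 → Σnom=28.900; wc +0.345/-0.180 → slack +0.345/-0.180; half-tol=0.262, Σhalf²=0.068906
  -B: nom -49.090 → Σnom=-20.190; wc +0.040/-0.040 → slack +0.385/-0.220; half-tol=0.040, Σhalf²=0.070506
  -C: nom -49.000 → Σnom=-69.190; wc +0.407/-0.200 → slack +0.792/-0.420; half-tol=0.303, Σhalf²=0.162618
  -D: nom -44.400 → Σnom=-113.590; wc +0.310/-0.080 → slack +1.102/-0.500; half-tol=0.195, Σhalf²=0.200643
Nominal = -113.590. Worst-case = [-113.590 - 0.500, -113.590 + 1.102] = [-114.090, -112.488]. RSS = √0.200643 = 0.448.

nominal=-113.590 wc=[-114.090,-112.488] rss=0.448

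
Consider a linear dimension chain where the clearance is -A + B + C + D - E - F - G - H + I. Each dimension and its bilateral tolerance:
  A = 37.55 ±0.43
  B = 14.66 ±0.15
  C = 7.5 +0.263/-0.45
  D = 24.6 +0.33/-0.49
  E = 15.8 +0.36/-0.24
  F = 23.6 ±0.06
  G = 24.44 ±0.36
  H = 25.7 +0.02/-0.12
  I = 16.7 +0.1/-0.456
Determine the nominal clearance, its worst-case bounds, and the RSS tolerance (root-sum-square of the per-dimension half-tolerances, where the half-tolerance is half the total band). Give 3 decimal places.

nominal=-63.630 wc=[-66.406,-61.577] rss=0.899

Stack each dimension's contribution:
  -A: nom -37.550 → Σnom=-37.550; wc +0.430/-0.430 → slack +0.430/-0.430; half-tol=0.430, Σhalf²=0.184900
  +B: nom +14.660 → Σnom=-22.890; wc +0.150/-0.150 → slack +0.580/-0.580; half-tol=0.150, Σhalf²=0.207400
  +C: nom +7.500 → Σnom=-15.390; wc +0.263/-0.450 → slack +0.843/-1.030; half-tol=0.357, Σhalf²=0.334492
  +D: nom +24.600 → Σnom=9.210; wc +0.330/-0.490 → slack +1.173/-1.520; half-tol=0.410, Σhalf²=0.502592
  -E: nom -15.800 → Σnom=-6.590; wc +0.240/-0.360 → slack +1.413/-1.880; half-tol=0.300, Σhalf²=0.592592
  -F: nom -23.600 → Σnom=-30.190; wc +0.060/-0.060 → slack +1.473/-1.940; half-tol=0.060, Σhalf²=0.596192
  -G: nom -24.440 → Σnom=-54.630; wc +0.360/-0.360 → slack +1.833/-2.300; half-tol=0.360, Σhalf²=0.725792
  -H: nom -25.700 → Σnom=-80.330; wc +0.120/-0.020 → slack +1.953/-2.320; half-tol=0.070, Σhalf²=0.730692
  +I: nom +16.700 → Σnom=-63.630; wc +0.100/-0.456 → slack +2.053/-2.776; half-tol=0.278, Σhalf²=0.807976
Nominal = -63.630. Worst-case = [-63.630 - 2.776, -63.630 + 2.053] = [-66.406, -61.577]. RSS = √0.807976 = 0.899.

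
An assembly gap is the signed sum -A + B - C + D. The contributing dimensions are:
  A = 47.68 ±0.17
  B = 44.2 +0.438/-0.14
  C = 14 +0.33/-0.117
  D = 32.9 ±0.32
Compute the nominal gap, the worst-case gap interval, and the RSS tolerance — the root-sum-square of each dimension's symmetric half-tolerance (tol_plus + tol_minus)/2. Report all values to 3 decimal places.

nominal=15.420 wc=[14.460,16.465] rss=0.515

Stack each dimension's contribution:
  -A: nom -47.680 → Σnom=-47.680; wc +0.170/-0.170 → slack +0.170/-0.170; half-tol=0.170, Σhalf²=0.028900
  +B: nom +44.200 → Σnom=-3.480; wc +0.438/-0.140 → slack +0.608/-0.310; half-tol=0.289, Σhalf²=0.112421
  -C: nom -14.000 → Σnom=-17.480; wc +0.117/-0.330 → slack +0.725/-0.640; half-tol=0.224, Σhalf²=0.162373
  +D: nom +32.900 → Σnom=15.420; wc +0.320/-0.320 → slack +1.045/-0.960; half-tol=0.320, Σhalf²=0.264773
Nominal = 15.420. Worst-case = [15.420 - 0.960, 15.420 + 1.045] = [14.460, 16.465]. RSS = √0.264773 = 0.515.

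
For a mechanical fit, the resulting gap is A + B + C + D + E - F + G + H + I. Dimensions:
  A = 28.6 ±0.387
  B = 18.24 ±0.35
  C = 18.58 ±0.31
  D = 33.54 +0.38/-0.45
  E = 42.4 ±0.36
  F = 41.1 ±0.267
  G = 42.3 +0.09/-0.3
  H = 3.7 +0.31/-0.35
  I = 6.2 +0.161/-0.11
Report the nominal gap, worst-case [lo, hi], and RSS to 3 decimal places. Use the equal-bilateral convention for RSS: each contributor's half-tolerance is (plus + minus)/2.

Stack each dimension's contribution:
  +A: nom +28.600 → Σnom=28.600; wc +0.387/-0.387 → slack +0.387/-0.387; half-tol=0.387, Σhalf²=0.149769
  +B: nom +18.240 → Σnom=46.840; wc +0.350/-0.350 → slack +0.737/-0.737; half-tol=0.350, Σhalf²=0.272269
  +C: nom +18.580 → Σnom=65.420; wc +0.310/-0.310 → slack +1.047/-1.047; half-tol=0.310, Σhalf²=0.368369
  +D: nom +33.540 → Σnom=98.960; wc +0.380/-0.450 → slack +1.427/-1.497; half-tol=0.415, Σhalf²=0.540594
  +E: nom +42.400 → Σnom=141.360; wc +0.360/-0.360 → slack +1.787/-1.857; half-tol=0.360, Σhalf²=0.670194
  -F: nom -41.100 → Σnom=100.260; wc +0.267/-0.267 → slack +2.054/-2.124; half-tol=0.267, Σhalf²=0.741483
  +G: nom +42.300 → Σnom=142.560; wc +0.090/-0.300 → slack +2.144/-2.424; half-tol=0.195, Σhalf²=0.779508
  +H: nom +3.700 → Σnom=146.260; wc +0.310/-0.350 → slack +2.454/-2.774; half-tol=0.330, Σhalf²=0.888408
  +I: nom +6.200 → Σnom=152.460; wc +0.161/-0.110 → slack +2.615/-2.884; half-tol=0.136, Σhalf²=0.906768
Nominal = 152.460. Worst-case = [152.460 - 2.884, 152.460 + 2.615] = [149.576, 155.075]. RSS = √0.906768 = 0.952.

nominal=152.460 wc=[149.576,155.075] rss=0.952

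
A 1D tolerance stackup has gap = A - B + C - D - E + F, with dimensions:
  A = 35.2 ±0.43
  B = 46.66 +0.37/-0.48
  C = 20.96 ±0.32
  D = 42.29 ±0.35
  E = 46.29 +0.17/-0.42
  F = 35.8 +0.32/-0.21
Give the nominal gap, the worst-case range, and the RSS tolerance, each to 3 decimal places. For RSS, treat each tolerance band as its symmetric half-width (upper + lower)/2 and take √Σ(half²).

Stack each dimension's contribution:
  +A: nom +35.200 → Σnom=35.200; wc +0.430/-0.430 → slack +0.430/-0.430; half-tol=0.430, Σhalf²=0.184900
  -B: nom -46.660 → Σnom=-11.460; wc +0.480/-0.370 → slack +0.910/-0.800; half-tol=0.425, Σhalf²=0.365525
  +C: nom +20.960 → Σnom=9.500; wc +0.320/-0.320 → slack +1.230/-1.120; half-tol=0.320, Σhalf²=0.467925
  -D: nom -42.290 → Σnom=-32.790; wc +0.350/-0.350 → slack +1.580/-1.470; half-tol=0.350, Σhalf²=0.590425
  -E: nom -46.290 → Σnom=-79.080; wc +0.420/-0.170 → slack +2.000/-1.640; half-tol=0.295, Σhalf²=0.677450
  +F: nom +35.800 → Σnom=-43.280; wc +0.320/-0.210 → slack +2.320/-1.850; half-tol=0.265, Σhalf²=0.747675
Nominal = -43.280. Worst-case = [-43.280 - 1.850, -43.280 + 2.320] = [-45.130, -40.960]. RSS = √0.747675 = 0.865.

nominal=-43.280 wc=[-45.130,-40.960] rss=0.865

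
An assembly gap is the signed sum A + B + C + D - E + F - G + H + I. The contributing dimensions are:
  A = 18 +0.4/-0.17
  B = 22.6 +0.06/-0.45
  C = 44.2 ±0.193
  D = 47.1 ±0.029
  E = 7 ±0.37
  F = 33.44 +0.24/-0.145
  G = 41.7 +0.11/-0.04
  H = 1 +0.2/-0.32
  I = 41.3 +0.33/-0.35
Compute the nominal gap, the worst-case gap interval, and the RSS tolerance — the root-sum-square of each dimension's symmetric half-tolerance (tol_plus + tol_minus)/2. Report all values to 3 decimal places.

nominal=158.940 wc=[156.803,160.802] rss=0.740

Stack each dimension's contribution:
  +A: nom +18.000 → Σnom=18.000; wc +0.400/-0.170 → slack +0.400/-0.170; half-tol=0.285, Σhalf²=0.081225
  +B: nom +22.600 → Σnom=40.600; wc +0.060/-0.450 → slack +0.460/-0.620; half-tol=0.255, Σhalf²=0.146250
  +C: nom +44.200 → Σnom=84.800; wc +0.193/-0.193 → slack +0.653/-0.813; half-tol=0.193, Σhalf²=0.183499
  +D: nom +47.100 → Σnom=131.900; wc +0.029/-0.029 → slack +0.682/-0.842; half-tol=0.029, Σhalf²=0.184340
  -E: nom -7.000 → Σnom=124.900; wc +0.370/-0.370 → slack +1.052/-1.212; half-tol=0.370, Σhalf²=0.321240
  +F: nom +33.440 → Σnom=158.340; wc +0.240/-0.145 → slack +1.292/-1.357; half-tol=0.193, Σhalf²=0.358296
  -G: nom -41.700 → Σnom=116.640; wc +0.040/-0.110 → slack +1.332/-1.467; half-tol=0.075, Σhalf²=0.363921
  +H: nom +1.000 → Σnom=117.640; wc +0.200/-0.320 → slack +1.532/-1.787; half-tol=0.260, Σhalf²=0.431521
  +I: nom +41.300 → Σnom=158.940; wc +0.330/-0.350 → slack +1.862/-2.137; half-tol=0.340, Σhalf²=0.547121
Nominal = 158.940. Worst-case = [158.940 - 2.137, 158.940 + 1.862] = [156.803, 160.802]. RSS = √0.547121 = 0.740.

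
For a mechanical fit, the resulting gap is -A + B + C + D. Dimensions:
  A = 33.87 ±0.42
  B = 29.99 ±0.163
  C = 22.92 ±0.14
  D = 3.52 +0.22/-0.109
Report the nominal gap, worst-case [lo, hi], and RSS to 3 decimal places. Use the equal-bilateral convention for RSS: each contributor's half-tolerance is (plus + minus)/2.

Stack each dimension's contribution:
  -A: nom -33.870 → Σnom=-33.870; wc +0.420/-0.420 → slack +0.420/-0.420; half-tol=0.420, Σhalf²=0.176400
  +B: nom +29.990 → Σnom=-3.880; wc +0.163/-0.163 → slack +0.583/-0.583; half-tol=0.163, Σhalf²=0.202969
  +C: nom +22.920 → Σnom=19.040; wc +0.140/-0.140 → slack +0.723/-0.723; half-tol=0.140, Σhalf²=0.222569
  +D: nom +3.520 → Σnom=22.560; wc +0.220/-0.109 → slack +0.943/-0.832; half-tol=0.165, Σhalf²=0.249629
Nominal = 22.560. Worst-case = [22.560 - 0.832, 22.560 + 0.943] = [21.728, 23.503]. RSS = √0.249629 = 0.500.

nominal=22.560 wc=[21.728,23.503] rss=0.500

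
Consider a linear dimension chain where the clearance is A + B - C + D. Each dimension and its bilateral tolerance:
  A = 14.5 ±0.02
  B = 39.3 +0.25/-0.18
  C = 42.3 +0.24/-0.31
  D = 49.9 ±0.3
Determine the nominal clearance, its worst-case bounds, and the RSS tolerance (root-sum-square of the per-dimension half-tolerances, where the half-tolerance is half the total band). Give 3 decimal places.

Stack each dimension's contribution:
  +A: nom +14.500 → Σnom=14.500; wc +0.020/-0.020 → slack +0.020/-0.020; half-tol=0.020, Σhalf²=0.000400
  +B: nom +39.300 → Σnom=53.800; wc +0.250/-0.180 → slack +0.270/-0.200; half-tol=0.215, Σhalf²=0.046625
  -C: nom -42.300 → Σnom=11.500; wc +0.310/-0.240 → slack +0.580/-0.440; half-tol=0.275, Σhalf²=0.122250
  +D: nom +49.900 → Σnom=61.400; wc +0.300/-0.300 → slack +0.880/-0.740; half-tol=0.300, Σhalf²=0.212250
Nominal = 61.400. Worst-case = [61.400 - 0.740, 61.400 + 0.880] = [60.660, 62.280]. RSS = √0.212250 = 0.461.

nominal=61.400 wc=[60.660,62.280] rss=0.461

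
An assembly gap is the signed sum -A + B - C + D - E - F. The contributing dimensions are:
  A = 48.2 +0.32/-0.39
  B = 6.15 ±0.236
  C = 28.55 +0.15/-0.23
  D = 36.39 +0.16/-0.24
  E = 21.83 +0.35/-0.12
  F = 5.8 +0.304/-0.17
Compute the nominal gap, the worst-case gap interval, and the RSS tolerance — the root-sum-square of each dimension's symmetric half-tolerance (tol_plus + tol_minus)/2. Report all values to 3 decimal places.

Stack each dimension's contribution:
  -A: nom -48.200 → Σnom=-48.200; wc +0.390/-0.320 → slack +0.390/-0.320; half-tol=0.355, Σhalf²=0.126025
  +B: nom +6.150 → Σnom=-42.050; wc +0.236/-0.236 → slack +0.626/-0.556; half-tol=0.236, Σhalf²=0.181721
  -C: nom -28.550 → Σnom=-70.600; wc +0.230/-0.150 → slack +0.856/-0.706; half-tol=0.190, Σhalf²=0.217821
  +D: nom +36.390 → Σnom=-34.210; wc +0.160/-0.240 → slack +1.016/-0.946; half-tol=0.200, Σhalf²=0.257821
  -E: nom -21.830 → Σnom=-56.040; wc +0.120/-0.350 → slack +1.136/-1.296; half-tol=0.235, Σhalf²=0.313046
  -F: nom -5.800 → Σnom=-61.840; wc +0.170/-0.304 → slack +1.306/-1.600; half-tol=0.237, Σhalf²=0.369215
Nominal = -61.840. Worst-case = [-61.840 - 1.600, -61.840 + 1.306] = [-63.440, -60.534]. RSS = √0.369215 = 0.608.

nominal=-61.840 wc=[-63.440,-60.534] rss=0.608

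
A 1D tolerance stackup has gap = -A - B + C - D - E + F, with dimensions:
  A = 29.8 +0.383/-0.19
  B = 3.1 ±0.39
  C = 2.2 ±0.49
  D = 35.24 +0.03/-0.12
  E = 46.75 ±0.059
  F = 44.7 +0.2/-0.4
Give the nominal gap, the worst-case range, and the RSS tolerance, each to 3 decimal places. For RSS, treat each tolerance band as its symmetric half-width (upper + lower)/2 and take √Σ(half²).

nominal=-67.990 wc=[-69.742,-66.541] rss=0.757

Stack each dimension's contribution:
  -A: nom -29.800 → Σnom=-29.800; wc +0.190/-0.383 → slack +0.190/-0.383; half-tol=0.286, Σhalf²=0.082082
  -B: nom -3.100 → Σnom=-32.900; wc +0.390/-0.390 → slack +0.580/-0.773; half-tol=0.390, Σhalf²=0.234182
  +C: nom +2.200 → Σnom=-30.700; wc +0.490/-0.490 → slack +1.070/-1.263; half-tol=0.490, Σhalf²=0.474282
  -D: nom -35.240 → Σnom=-65.940; wc +0.120/-0.030 → slack +1.190/-1.293; half-tol=0.075, Σhalf²=0.479907
  -E: nom -46.750 → Σnom=-112.690; wc +0.059/-0.059 → slack +1.249/-1.352; half-tol=0.059, Σhalf²=0.483388
  +F: nom +44.700 → Σnom=-67.990; wc +0.200/-0.400 → slack +1.449/-1.752; half-tol=0.300, Σhalf²=0.573388
Nominal = -67.990. Worst-case = [-67.990 - 1.752, -67.990 + 1.449] = [-69.742, -66.541]. RSS = √0.573388 = 0.757.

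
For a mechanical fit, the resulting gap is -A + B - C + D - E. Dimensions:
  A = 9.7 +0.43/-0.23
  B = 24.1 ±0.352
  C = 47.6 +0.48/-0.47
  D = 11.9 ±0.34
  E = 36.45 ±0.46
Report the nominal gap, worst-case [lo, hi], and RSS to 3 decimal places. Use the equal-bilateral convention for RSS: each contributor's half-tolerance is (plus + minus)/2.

nominal=-57.750 wc=[-59.812,-55.898] rss=0.886

Stack each dimension's contribution:
  -A: nom -9.700 → Σnom=-9.700; wc +0.230/-0.430 → slack +0.230/-0.430; half-tol=0.330, Σhalf²=0.108900
  +B: nom +24.100 → Σnom=14.400; wc +0.352/-0.352 → slack +0.582/-0.782; half-tol=0.352, Σhalf²=0.232804
  -C: nom -47.600 → Σnom=-33.200; wc +0.470/-0.480 → slack +1.052/-1.262; half-tol=0.475, Σhalf²=0.458429
  +D: nom +11.900 → Σnom=-21.300; wc +0.340/-0.340 → slack +1.392/-1.602; half-tol=0.340, Σhalf²=0.574029
  -E: nom -36.450 → Σnom=-57.750; wc +0.460/-0.460 → slack +1.852/-2.062; half-tol=0.460, Σhalf²=0.785629
Nominal = -57.750. Worst-case = [-57.750 - 2.062, -57.750 + 1.852] = [-59.812, -55.898]. RSS = √0.785629 = 0.886.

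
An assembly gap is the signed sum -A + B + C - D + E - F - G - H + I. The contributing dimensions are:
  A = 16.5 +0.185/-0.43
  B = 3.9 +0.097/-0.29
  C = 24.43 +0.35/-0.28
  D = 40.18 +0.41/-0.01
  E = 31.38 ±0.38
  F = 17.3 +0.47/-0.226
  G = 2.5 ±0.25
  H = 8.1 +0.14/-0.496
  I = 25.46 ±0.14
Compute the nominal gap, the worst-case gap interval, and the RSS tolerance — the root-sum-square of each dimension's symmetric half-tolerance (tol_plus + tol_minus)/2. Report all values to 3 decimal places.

nominal=0.590 wc=[-1.955,2.969] rss=0.851

Stack each dimension's contribution:
  -A: nom -16.500 → Σnom=-16.500; wc +0.430/-0.185 → slack +0.430/-0.185; half-tol=0.307, Σhalf²=0.094556
  +B: nom +3.900 → Σnom=-12.600; wc +0.097/-0.290 → slack +0.527/-0.475; half-tol=0.194, Σhalf²=0.131998
  +C: nom +24.430 → Σnom=11.830; wc +0.350/-0.280 → slack +0.877/-0.755; half-tol=0.315, Σhalf²=0.231223
  -D: nom -40.180 → Σnom=-28.350; wc +0.010/-0.410 → slack +0.887/-1.165; half-tol=0.210, Σhalf²=0.275323
  +E: nom +31.380 → Σnom=3.030; wc +0.380/-0.380 → slack +1.267/-1.545; half-tol=0.380, Σhalf²=0.419724
  -F: nom -17.300 → Σnom=-14.270; wc +0.226/-0.470 → slack +1.493/-2.015; half-tol=0.348, Σhalf²=0.540828
  -G: nom -2.500 → Σnom=-16.770; wc +0.250/-0.250 → slack +1.743/-2.265; half-tol=0.250, Σhalf²=0.603328
  -H: nom -8.100 → Σnom=-24.870; wc +0.496/-0.140 → slack +2.239/-2.405; half-tol=0.318, Σhalf²=0.704452
  +I: nom +25.460 → Σnom=0.590; wc +0.140/-0.140 → slack +2.379/-2.545; half-tol=0.140, Σhalf²=0.724051
Nominal = 0.590. Worst-case = [0.590 - 2.545, 0.590 + 2.379] = [-1.955, 2.969]. RSS = √0.724051 = 0.851.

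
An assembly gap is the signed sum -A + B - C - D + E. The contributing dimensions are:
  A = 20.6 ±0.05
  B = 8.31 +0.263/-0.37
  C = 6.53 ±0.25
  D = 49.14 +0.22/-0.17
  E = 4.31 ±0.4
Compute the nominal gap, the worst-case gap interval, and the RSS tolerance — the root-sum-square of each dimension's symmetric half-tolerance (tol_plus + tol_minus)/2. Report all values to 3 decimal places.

Stack each dimension's contribution:
  -A: nom -20.600 → Σnom=-20.600; wc +0.050/-0.050 → slack +0.050/-0.050; half-tol=0.050, Σhalf²=0.002500
  +B: nom +8.310 → Σnom=-12.290; wc +0.263/-0.370 → slack +0.313/-0.420; half-tol=0.317, Σhalf²=0.102672
  -C: nom -6.530 → Σnom=-18.820; wc +0.250/-0.250 → slack +0.563/-0.670; half-tol=0.250, Σhalf²=0.165172
  -D: nom -49.140 → Σnom=-67.960; wc +0.170/-0.220 → slack +0.733/-0.890; half-tol=0.195, Σhalf²=0.203197
  +E: nom +4.310 → Σnom=-63.650; wc +0.400/-0.400 → slack +1.133/-1.290; half-tol=0.400, Σhalf²=0.363197
Nominal = -63.650. Worst-case = [-63.650 - 1.290, -63.650 + 1.133] = [-64.940, -62.517]. RSS = √0.363197 = 0.603.

nominal=-63.650 wc=[-64.940,-62.517] rss=0.603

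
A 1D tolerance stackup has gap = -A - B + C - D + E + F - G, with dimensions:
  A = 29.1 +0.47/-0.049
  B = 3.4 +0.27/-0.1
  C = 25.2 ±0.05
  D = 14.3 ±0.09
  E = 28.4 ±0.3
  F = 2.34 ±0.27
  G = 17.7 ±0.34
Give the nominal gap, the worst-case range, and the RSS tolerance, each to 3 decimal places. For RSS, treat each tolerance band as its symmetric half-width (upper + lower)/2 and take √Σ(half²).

Stack each dimension's contribution:
  -A: nom -29.100 → Σnom=-29.100; wc +0.049/-0.470 → slack +0.049/-0.470; half-tol=0.260, Σhalf²=0.067340
  -B: nom -3.400 → Σnom=-32.500; wc +0.100/-0.270 → slack +0.149/-0.740; half-tol=0.185, Σhalf²=0.101565
  +C: nom +25.200 → Σnom=-7.300; wc +0.050/-0.050 → slack +0.199/-0.790; half-tol=0.050, Σhalf²=0.104065
  -D: nom -14.300 → Σnom=-21.600; wc +0.090/-0.090 → slack +0.289/-0.880; half-tol=0.090, Σhalf²=0.112165
  +E: nom +28.400 → Σnom=6.800; wc +0.300/-0.300 → slack +0.589/-1.180; half-tol=0.300, Σhalf²=0.202165
  +F: nom +2.340 → Σnom=9.140; wc +0.270/-0.270 → slack +0.859/-1.450; half-tol=0.270, Σhalf²=0.275065
  -G: nom -17.700 → Σnom=-8.560; wc +0.340/-0.340 → slack +1.199/-1.790; half-tol=0.340, Σhalf²=0.390665
Nominal = -8.560. Worst-case = [-8.560 - 1.790, -8.560 + 1.199] = [-10.350, -7.361]. RSS = √0.390665 = 0.625.

nominal=-8.560 wc=[-10.350,-7.361] rss=0.625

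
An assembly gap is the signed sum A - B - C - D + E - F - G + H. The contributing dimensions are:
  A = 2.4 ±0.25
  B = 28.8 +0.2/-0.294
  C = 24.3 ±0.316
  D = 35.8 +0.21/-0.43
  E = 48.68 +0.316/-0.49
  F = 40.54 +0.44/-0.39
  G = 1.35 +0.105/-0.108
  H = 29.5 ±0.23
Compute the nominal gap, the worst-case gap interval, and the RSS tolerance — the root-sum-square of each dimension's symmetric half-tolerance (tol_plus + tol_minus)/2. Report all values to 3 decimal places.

nominal=-50.210 wc=[-52.451,-47.876] rss=0.851

Stack each dimension's contribution:
  +A: nom +2.400 → Σnom=2.400; wc +0.250/-0.250 → slack +0.250/-0.250; half-tol=0.250, Σhalf²=0.062500
  -B: nom -28.800 → Σnom=-26.400; wc +0.294/-0.200 → slack +0.544/-0.450; half-tol=0.247, Σhalf²=0.123509
  -C: nom -24.300 → Σnom=-50.700; wc +0.316/-0.316 → slack +0.860/-0.766; half-tol=0.316, Σhalf²=0.223365
  -D: nom -35.800 → Σnom=-86.500; wc +0.430/-0.210 → slack +1.290/-0.976; half-tol=0.320, Σhalf²=0.325765
  +E: nom +48.680 → Σnom=-37.820; wc +0.316/-0.490 → slack +1.606/-1.466; half-tol=0.403, Σhalf²=0.488174
  -F: nom -40.540 → Σnom=-78.360; wc +0.390/-0.440 → slack +1.996/-1.906; half-tol=0.415, Σhalf²=0.660399
  -G: nom -1.350 → Σnom=-79.710; wc +0.108/-0.105 → slack +2.104/-2.011; half-tol=0.106, Σhalf²=0.671741
  +H: nom +29.500 → Σnom=-50.210; wc +0.230/-0.230 → slack +2.334/-2.241; half-tol=0.230, Σhalf²=0.724641
Nominal = -50.210. Worst-case = [-50.210 - 2.241, -50.210 + 2.334] = [-52.451, -47.876]. RSS = √0.724641 = 0.851.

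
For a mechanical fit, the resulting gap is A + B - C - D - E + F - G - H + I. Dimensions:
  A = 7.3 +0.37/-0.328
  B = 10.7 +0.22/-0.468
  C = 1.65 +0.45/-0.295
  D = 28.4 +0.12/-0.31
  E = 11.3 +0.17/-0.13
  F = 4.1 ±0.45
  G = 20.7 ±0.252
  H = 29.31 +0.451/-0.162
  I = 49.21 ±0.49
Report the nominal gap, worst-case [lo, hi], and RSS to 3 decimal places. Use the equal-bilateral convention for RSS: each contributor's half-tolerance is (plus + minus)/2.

nominal=-20.050 wc=[-23.229,-17.371] rss=1.024

Stack each dimension's contribution:
  +A: nom +7.300 → Σnom=7.300; wc +0.370/-0.328 → slack +0.370/-0.328; half-tol=0.349, Σhalf²=0.121801
  +B: nom +10.700 → Σnom=18.000; wc +0.220/-0.468 → slack +0.590/-0.796; half-tol=0.344, Σhalf²=0.240137
  -C: nom -1.650 → Σnom=16.350; wc +0.295/-0.450 → slack +0.885/-1.246; half-tol=0.372, Σhalf²=0.378893
  -D: nom -28.400 → Σnom=-12.050; wc +0.310/-0.120 → slack +1.195/-1.366; half-tol=0.215, Σhalf²=0.425118
  -E: nom -11.300 → Σnom=-23.350; wc +0.130/-0.170 → slack +1.325/-1.536; half-tol=0.150, Σhalf²=0.447618
  +F: nom +4.100 → Σnom=-19.250; wc +0.450/-0.450 → slack +1.775/-1.986; half-tol=0.450, Σhalf²=0.650118
  -G: nom -20.700 → Σnom=-39.950; wc +0.252/-0.252 → slack +2.027/-2.238; half-tol=0.252, Σhalf²=0.713622
  -H: nom -29.310 → Σnom=-69.260; wc +0.162/-0.451 → slack +2.189/-2.689; half-tol=0.306, Σhalf²=0.807565
  +I: nom +49.210 → Σnom=-20.050; wc +0.490/-0.490 → slack +2.679/-3.179; half-tol=0.490, Σhalf²=1.047664
Nominal = -20.050. Worst-case = [-20.050 - 3.179, -20.050 + 2.679] = [-23.229, -17.371]. RSS = √1.047664 = 1.024.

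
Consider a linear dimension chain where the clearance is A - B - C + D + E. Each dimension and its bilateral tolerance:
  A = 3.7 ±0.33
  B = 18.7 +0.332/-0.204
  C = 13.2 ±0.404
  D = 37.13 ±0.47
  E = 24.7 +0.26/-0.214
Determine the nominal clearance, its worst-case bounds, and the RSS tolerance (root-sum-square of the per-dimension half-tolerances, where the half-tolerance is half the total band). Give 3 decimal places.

nominal=33.630 wc=[31.880,35.298] rss=0.788

Stack each dimension's contribution:
  +A: nom +3.700 → Σnom=3.700; wc +0.330/-0.330 → slack +0.330/-0.330; half-tol=0.330, Σhalf²=0.108900
  -B: nom -18.700 → Σnom=-15.000; wc +0.204/-0.332 → slack +0.534/-0.662; half-tol=0.268, Σhalf²=0.180724
  -C: nom -13.200 → Σnom=-28.200; wc +0.404/-0.404 → slack +0.938/-1.066; half-tol=0.404, Σhalf²=0.343940
  +D: nom +37.130 → Σnom=8.930; wc +0.470/-0.470 → slack +1.408/-1.536; half-tol=0.470, Σhalf²=0.564840
  +E: nom +24.700 → Σnom=33.630; wc +0.260/-0.214 → slack +1.668/-1.750; half-tol=0.237, Σhalf²=0.621009
Nominal = 33.630. Worst-case = [33.630 - 1.750, 33.630 + 1.668] = [31.880, 35.298]. RSS = √0.621009 = 0.788.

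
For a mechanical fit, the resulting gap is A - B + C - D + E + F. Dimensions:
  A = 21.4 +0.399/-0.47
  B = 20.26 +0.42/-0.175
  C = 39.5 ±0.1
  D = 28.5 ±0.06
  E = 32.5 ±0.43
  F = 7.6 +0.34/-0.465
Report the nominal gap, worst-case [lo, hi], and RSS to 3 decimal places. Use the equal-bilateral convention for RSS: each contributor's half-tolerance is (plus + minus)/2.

nominal=52.240 wc=[50.295,53.744] rss=0.799

Stack each dimension's contribution:
  +A: nom +21.400 → Σnom=21.400; wc +0.399/-0.470 → slack +0.399/-0.470; half-tol=0.434, Σhalf²=0.188790
  -B: nom -20.260 → Σnom=1.140; wc +0.175/-0.420 → slack +0.574/-0.890; half-tol=0.297, Σhalf²=0.277297
  +C: nom +39.500 → Σnom=40.640; wc +0.100/-0.100 → slack +0.674/-0.990; half-tol=0.100, Σhalf²=0.287297
  -D: nom -28.500 → Σnom=12.140; wc +0.060/-0.060 → slack +0.734/-1.050; half-tol=0.060, Σhalf²=0.290897
  +E: nom +32.500 → Σnom=44.640; wc +0.430/-0.430 → slack +1.164/-1.480; half-tol=0.430, Σhalf²=0.475796
  +F: nom +7.600 → Σnom=52.240; wc +0.340/-0.465 → slack +1.504/-1.945; half-tol=0.403, Σhalf²=0.637803
Nominal = 52.240. Worst-case = [52.240 - 1.945, 52.240 + 1.504] = [50.295, 53.744]. RSS = √0.637803 = 0.799.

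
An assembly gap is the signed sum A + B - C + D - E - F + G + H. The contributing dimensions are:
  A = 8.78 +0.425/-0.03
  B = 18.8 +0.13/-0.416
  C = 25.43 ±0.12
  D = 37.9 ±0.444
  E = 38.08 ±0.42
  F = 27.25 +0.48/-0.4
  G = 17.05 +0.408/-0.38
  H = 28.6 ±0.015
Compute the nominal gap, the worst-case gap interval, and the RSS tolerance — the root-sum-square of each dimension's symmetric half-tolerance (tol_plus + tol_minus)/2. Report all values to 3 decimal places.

nominal=20.370 wc=[18.065,22.732] rss=0.929

Stack each dimension's contribution:
  +A: nom +8.780 → Σnom=8.780; wc +0.425/-0.030 → slack +0.425/-0.030; half-tol=0.227, Σhalf²=0.051756
  +B: nom +18.800 → Σnom=27.580; wc +0.130/-0.416 → slack +0.555/-0.446; half-tol=0.273, Σhalf²=0.126285
  -C: nom -25.430 → Σnom=2.150; wc +0.120/-0.120 → slack +0.675/-0.566; half-tol=0.120, Σhalf²=0.140685
  +D: nom +37.900 → Σnom=40.050; wc +0.444/-0.444 → slack +1.119/-1.010; half-tol=0.444, Σhalf²=0.337821
  -E: nom -38.080 → Σnom=1.970; wc +0.420/-0.420 → slack +1.539/-1.430; half-tol=0.420, Σhalf²=0.514221
  -F: nom -27.250 → Σnom=-25.280; wc +0.400/-0.480 → slack +1.939/-1.910; half-tol=0.440, Σhalf²=0.707821
  +G: nom +17.050 → Σnom=-8.230; wc +0.408/-0.380 → slack +2.347/-2.290; half-tol=0.394, Σhalf²=0.863057
  +H: nom +28.600 → Σnom=20.370; wc +0.015/-0.015 → slack +2.362/-2.305; half-tol=0.015, Σhalf²=0.863282
Nominal = 20.370. Worst-case = [20.370 - 2.305, 20.370 + 2.362] = [18.065, 22.732]. RSS = √0.863282 = 0.929.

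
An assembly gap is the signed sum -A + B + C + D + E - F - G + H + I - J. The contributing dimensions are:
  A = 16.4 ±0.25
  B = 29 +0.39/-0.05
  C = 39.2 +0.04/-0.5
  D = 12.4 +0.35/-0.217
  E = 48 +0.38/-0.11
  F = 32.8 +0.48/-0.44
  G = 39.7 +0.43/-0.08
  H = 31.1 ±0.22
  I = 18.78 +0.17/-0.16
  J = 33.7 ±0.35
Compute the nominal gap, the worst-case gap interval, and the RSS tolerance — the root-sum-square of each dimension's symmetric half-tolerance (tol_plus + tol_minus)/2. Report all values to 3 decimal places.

nominal=55.880 wc=[53.113,58.550] rss=0.894

Stack each dimension's contribution:
  -A: nom -16.400 → Σnom=-16.400; wc +0.250/-0.250 → slack +0.250/-0.250; half-tol=0.250, Σhalf²=0.062500
  +B: nom +29.000 → Σnom=12.600; wc +0.390/-0.050 → slack +0.640/-0.300; half-tol=0.220, Σhalf²=0.110900
  +C: nom +39.200 → Σnom=51.800; wc +0.040/-0.500 → slack +0.680/-0.800; half-tol=0.270, Σhalf²=0.183800
  +D: nom +12.400 → Σnom=64.200; wc +0.350/-0.217 → slack +1.030/-1.017; half-tol=0.283, Σhalf²=0.264172
  +E: nom +48.000 → Σnom=112.200; wc +0.380/-0.110 → slack +1.410/-1.127; half-tol=0.245, Σhalf²=0.324197
  -F: nom -32.800 → Σnom=79.400; wc +0.440/-0.480 → slack +1.850/-1.607; half-tol=0.460, Σhalf²=0.535797
  -G: nom -39.700 → Σnom=39.700; wc +0.080/-0.430 → slack +1.930/-2.037; half-tol=0.255, Σhalf²=0.600822
  +H: nom +31.100 → Σnom=70.800; wc +0.220/-0.220 → slack +2.150/-2.257; half-tol=0.220, Σhalf²=0.649222
  +I: nom +18.780 → Σnom=89.580; wc +0.170/-0.160 → slack +2.320/-2.417; half-tol=0.165, Σhalf²=0.676447
  -J: nom -33.700 → Σnom=55.880; wc +0.350/-0.350 → slack +2.670/-2.767; half-tol=0.350, Σhalf²=0.798947
Nominal = 55.880. Worst-case = [55.880 - 2.767, 55.880 + 2.670] = [53.113, 58.550]. RSS = √0.798947 = 0.894.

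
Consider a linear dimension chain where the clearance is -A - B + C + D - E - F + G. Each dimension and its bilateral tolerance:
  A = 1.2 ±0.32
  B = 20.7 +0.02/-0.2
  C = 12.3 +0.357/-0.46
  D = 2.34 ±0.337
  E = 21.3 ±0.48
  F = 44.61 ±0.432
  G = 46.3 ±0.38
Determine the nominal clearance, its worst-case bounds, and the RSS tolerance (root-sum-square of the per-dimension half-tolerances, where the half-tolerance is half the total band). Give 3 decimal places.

nominal=-26.870 wc=[-29.299,-24.364] rss=0.978

Stack each dimension's contribution:
  -A: nom -1.200 → Σnom=-1.200; wc +0.320/-0.320 → slack +0.320/-0.320; half-tol=0.320, Σhalf²=0.102400
  -B: nom -20.700 → Σnom=-21.900; wc +0.200/-0.020 → slack +0.520/-0.340; half-tol=0.110, Σhalf²=0.114500
  +C: nom +12.300 → Σnom=-9.600; wc +0.357/-0.460 → slack +0.877/-0.800; half-tol=0.408, Σhalf²=0.281372
  +D: nom +2.340 → Σnom=-7.260; wc +0.337/-0.337 → slack +1.214/-1.137; half-tol=0.337, Σhalf²=0.394941
  -E: nom -21.300 → Σnom=-28.560; wc +0.480/-0.480 → slack +1.694/-1.617; half-tol=0.480, Σhalf²=0.625341
  -F: nom -44.610 → Σnom=-73.170; wc +0.432/-0.432 → slack +2.126/-2.049; half-tol=0.432, Σhalf²=0.811965
  +G: nom +46.300 → Σnom=-26.870; wc +0.380/-0.380 → slack +2.506/-2.429; half-tol=0.380, Σhalf²=0.956365
Nominal = -26.870. Worst-case = [-26.870 - 2.429, -26.870 + 2.506] = [-29.299, -24.364]. RSS = √0.956365 = 0.978.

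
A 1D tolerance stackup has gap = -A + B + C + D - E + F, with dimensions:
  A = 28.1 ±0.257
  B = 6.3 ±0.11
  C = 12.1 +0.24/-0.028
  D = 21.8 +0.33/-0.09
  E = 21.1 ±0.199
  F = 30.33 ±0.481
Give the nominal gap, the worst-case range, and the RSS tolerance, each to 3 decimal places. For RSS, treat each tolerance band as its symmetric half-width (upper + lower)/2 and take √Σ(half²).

Stack each dimension's contribution:
  -A: nom -28.100 → Σnom=-28.100; wc +0.257/-0.257 → slack +0.257/-0.257; half-tol=0.257, Σhalf²=0.066049
  +B: nom +6.300 → Σnom=-21.800; wc +0.110/-0.110 → slack +0.367/-0.367; half-tol=0.110, Σhalf²=0.078149
  +C: nom +12.100 → Σnom=-9.700; wc +0.240/-0.028 → slack +0.607/-0.395; half-tol=0.134, Σhalf²=0.096105
  +D: nom +21.800 → Σnom=12.100; wc +0.330/-0.090 → slack +0.937/-0.485; half-tol=0.210, Σhalf²=0.140205
  -E: nom -21.100 → Σnom=-9.000; wc +0.199/-0.199 → slack +1.136/-0.684; half-tol=0.199, Σhalf²=0.179806
  +F: nom +30.330 → Σnom=21.330; wc +0.481/-0.481 → slack +1.617/-1.165; half-tol=0.481, Σhalf²=0.411167
Nominal = 21.330. Worst-case = [21.330 - 1.165, 21.330 + 1.617] = [20.165, 22.947]. RSS = √0.411167 = 0.641.

nominal=21.330 wc=[20.165,22.947] rss=0.641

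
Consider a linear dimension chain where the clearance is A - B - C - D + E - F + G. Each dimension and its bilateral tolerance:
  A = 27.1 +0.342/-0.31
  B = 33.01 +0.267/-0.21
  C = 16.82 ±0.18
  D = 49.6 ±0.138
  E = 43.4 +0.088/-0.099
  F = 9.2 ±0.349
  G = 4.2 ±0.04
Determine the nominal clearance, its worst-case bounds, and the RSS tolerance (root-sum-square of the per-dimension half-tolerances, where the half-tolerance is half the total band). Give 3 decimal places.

Stack each dimension's contribution:
  +A: nom +27.100 → Σnom=27.100; wc +0.342/-0.310 → slack +0.342/-0.310; half-tol=0.326, Σhalf²=0.106276
  -B: nom -33.010 → Σnom=-5.910; wc +0.210/-0.267 → slack +0.552/-0.577; half-tol=0.238, Σhalf²=0.163158
  -C: nom -16.820 → Σnom=-22.730; wc +0.180/-0.180 → slack +0.732/-0.757; half-tol=0.180, Σhalf²=0.195558
  -D: nom -49.600 → Σnom=-72.330; wc +0.138/-0.138 → slack +0.870/-0.895; half-tol=0.138, Σhalf²=0.214602
  +E: nom +43.400 → Σnom=-28.930; wc +0.088/-0.099 → slack +0.958/-0.994; half-tol=0.093, Σhalf²=0.223345
  -F: nom -9.200 → Σnom=-38.130; wc +0.349/-0.349 → slack +1.307/-1.343; half-tol=0.349, Σhalf²=0.345145
  +G: nom +4.200 → Σnom=-33.930; wc +0.040/-0.040 → slack +1.347/-1.383; half-tol=0.040, Σhalf²=0.346745
Nominal = -33.930. Worst-case = [-33.930 - 1.383, -33.930 + 1.347] = [-35.313, -32.583]. RSS = √0.346745 = 0.589.

nominal=-33.930 wc=[-35.313,-32.583] rss=0.589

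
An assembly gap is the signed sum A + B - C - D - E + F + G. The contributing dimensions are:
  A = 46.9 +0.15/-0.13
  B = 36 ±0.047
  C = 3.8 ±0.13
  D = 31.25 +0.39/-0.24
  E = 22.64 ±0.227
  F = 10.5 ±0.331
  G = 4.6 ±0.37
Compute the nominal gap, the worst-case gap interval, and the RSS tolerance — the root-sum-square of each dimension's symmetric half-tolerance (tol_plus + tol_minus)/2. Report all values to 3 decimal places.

Stack each dimension's contribution:
  +A: nom +46.900 → Σnom=46.900; wc +0.150/-0.130 → slack +0.150/-0.130; half-tol=0.140, Σhalf²=0.019600
  +B: nom +36.000 → Σnom=82.900; wc +0.047/-0.047 → slack +0.197/-0.177; half-tol=0.047, Σhalf²=0.021809
  -C: nom -3.800 → Σnom=79.100; wc +0.130/-0.130 → slack +0.327/-0.307; half-tol=0.130, Σhalf²=0.038709
  -D: nom -31.250 → Σnom=47.850; wc +0.240/-0.390 → slack +0.567/-0.697; half-tol=0.315, Σhalf²=0.137934
  -E: nom -22.640 → Σnom=25.210; wc +0.227/-0.227 → slack +0.794/-0.924; half-tol=0.227, Σhalf²=0.189463
  +F: nom +10.500 → Σnom=35.710; wc +0.331/-0.331 → slack +1.125/-1.255; half-tol=0.331, Σhalf²=0.299024
  +G: nom +4.600 → Σnom=40.310; wc +0.370/-0.370 → slack +1.495/-1.625; half-tol=0.370, Σhalf²=0.435924
Nominal = 40.310. Worst-case = [40.310 - 1.625, 40.310 + 1.495] = [38.685, 41.805]. RSS = √0.435924 = 0.660.

nominal=40.310 wc=[38.685,41.805] rss=0.660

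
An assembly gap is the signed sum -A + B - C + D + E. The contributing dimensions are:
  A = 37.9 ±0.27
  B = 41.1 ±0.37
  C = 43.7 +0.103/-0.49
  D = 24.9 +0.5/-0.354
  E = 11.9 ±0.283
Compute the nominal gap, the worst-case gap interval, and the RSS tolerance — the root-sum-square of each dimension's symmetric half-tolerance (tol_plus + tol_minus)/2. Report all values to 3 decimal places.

Stack each dimension's contribution:
  -A: nom -37.900 → Σnom=-37.900; wc +0.270/-0.270 → slack +0.270/-0.270; half-tol=0.270, Σhalf²=0.072900
  +B: nom +41.100 → Σnom=3.200; wc +0.370/-0.370 → slack +0.640/-0.640; half-tol=0.370, Σhalf²=0.209800
  -C: nom -43.700 → Σnom=-40.500; wc +0.490/-0.103 → slack +1.130/-0.743; half-tol=0.296, Σhalf²=0.297712
  +D: nom +24.900 → Σnom=-15.600; wc +0.500/-0.354 → slack +1.630/-1.097; half-tol=0.427, Σhalf²=0.480041
  +E: nom +11.900 → Σnom=-3.700; wc +0.283/-0.283 → slack +1.913/-1.380; half-tol=0.283, Σhalf²=0.560130
Nominal = -3.700. Worst-case = [-3.700 - 1.380, -3.700 + 1.913] = [-5.080, -1.787]. RSS = √0.560130 = 0.748.

nominal=-3.700 wc=[-5.080,-1.787] rss=0.748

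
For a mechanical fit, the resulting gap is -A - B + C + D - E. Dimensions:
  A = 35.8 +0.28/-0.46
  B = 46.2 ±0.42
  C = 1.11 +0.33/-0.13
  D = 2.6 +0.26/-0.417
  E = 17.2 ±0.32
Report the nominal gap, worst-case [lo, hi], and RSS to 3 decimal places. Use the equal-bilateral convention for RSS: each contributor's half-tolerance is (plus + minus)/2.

nominal=-95.490 wc=[-97.057,-93.700] rss=0.764

Stack each dimension's contribution:
  -A: nom -35.800 → Σnom=-35.800; wc +0.460/-0.280 → slack +0.460/-0.280; half-tol=0.370, Σhalf²=0.136900
  -B: nom -46.200 → Σnom=-82.000; wc +0.420/-0.420 → slack +0.880/-0.700; half-tol=0.420, Σhalf²=0.313300
  +C: nom +1.110 → Σnom=-80.890; wc +0.330/-0.130 → slack +1.210/-0.830; half-tol=0.230, Σhalf²=0.366200
  +D: nom +2.600 → Σnom=-78.290; wc +0.260/-0.417 → slack +1.470/-1.247; half-tol=0.339, Σhalf²=0.480782
  -E: nom -17.200 → Σnom=-95.490; wc +0.320/-0.320 → slack +1.790/-1.567; half-tol=0.320, Σhalf²=0.583182
Nominal = -95.490. Worst-case = [-95.490 - 1.567, -95.490 + 1.790] = [-97.057, -93.700]. RSS = √0.583182 = 0.764.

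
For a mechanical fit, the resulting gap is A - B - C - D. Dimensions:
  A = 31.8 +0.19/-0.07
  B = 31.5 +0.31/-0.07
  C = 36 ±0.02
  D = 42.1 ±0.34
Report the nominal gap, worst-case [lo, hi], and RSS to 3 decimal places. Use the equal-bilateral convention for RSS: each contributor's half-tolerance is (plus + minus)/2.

Stack each dimension's contribution:
  +A: nom +31.800 → Σnom=31.800; wc +0.190/-0.070 → slack +0.190/-0.070; half-tol=0.130, Σhalf²=0.016900
  -B: nom -31.500 → Σnom=0.300; wc +0.070/-0.310 → slack +0.260/-0.380; half-tol=0.190, Σhalf²=0.053000
  -C: nom -36.000 → Σnom=-35.700; wc +0.020/-0.020 → slack +0.280/-0.400; half-tol=0.020, Σhalf²=0.053400
  -D: nom -42.100 → Σnom=-77.800; wc +0.340/-0.340 → slack +0.620/-0.740; half-tol=0.340, Σhalf²=0.169000
Nominal = -77.800. Worst-case = [-77.800 - 0.740, -77.800 + 0.620] = [-78.540, -77.180]. RSS = √0.169000 = 0.411.

nominal=-77.800 wc=[-78.540,-77.180] rss=0.411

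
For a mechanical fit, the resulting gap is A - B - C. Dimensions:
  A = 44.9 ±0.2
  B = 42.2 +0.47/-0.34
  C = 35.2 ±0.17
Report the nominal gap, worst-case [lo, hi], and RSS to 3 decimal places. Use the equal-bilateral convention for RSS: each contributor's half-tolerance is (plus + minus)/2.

nominal=-32.500 wc=[-33.340,-31.790] rss=0.483

Stack each dimension's contribution:
  +A: nom +44.900 → Σnom=44.900; wc +0.200/-0.200 → slack +0.200/-0.200; half-tol=0.200, Σhalf²=0.040000
  -B: nom -42.200 → Σnom=2.700; wc +0.340/-0.470 → slack +0.540/-0.670; half-tol=0.405, Σhalf²=0.204025
  -C: nom -35.200 → Σnom=-32.500; wc +0.170/-0.170 → slack +0.710/-0.840; half-tol=0.170, Σhalf²=0.232925
Nominal = -32.500. Worst-case = [-32.500 - 0.840, -32.500 + 0.710] = [-33.340, -31.790]. RSS = √0.232925 = 0.483.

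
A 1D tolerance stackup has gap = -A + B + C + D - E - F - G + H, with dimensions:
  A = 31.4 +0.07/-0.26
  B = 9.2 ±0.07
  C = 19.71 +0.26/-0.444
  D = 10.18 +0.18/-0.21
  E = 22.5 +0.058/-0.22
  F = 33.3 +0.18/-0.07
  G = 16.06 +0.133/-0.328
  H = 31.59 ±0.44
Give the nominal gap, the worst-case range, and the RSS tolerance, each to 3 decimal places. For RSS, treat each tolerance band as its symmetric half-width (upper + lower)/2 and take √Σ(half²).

nominal=-32.580 wc=[-34.185,-30.752] rss=0.690

Stack each dimension's contribution:
  -A: nom -31.400 → Σnom=-31.400; wc +0.260/-0.070 → slack +0.260/-0.070; half-tol=0.165, Σhalf²=0.027225
  +B: nom +9.200 → Σnom=-22.200; wc +0.070/-0.070 → slack +0.330/-0.140; half-tol=0.070, Σhalf²=0.032125
  +C: nom +19.710 → Σnom=-2.490; wc +0.260/-0.444 → slack +0.590/-0.584; half-tol=0.352, Σhalf²=0.156029
  +D: nom +10.180 → Σnom=7.690; wc +0.180/-0.210 → slack +0.770/-0.794; half-tol=0.195, Σhalf²=0.194054
  -E: nom -22.500 → Σnom=-14.810; wc +0.220/-0.058 → slack +0.990/-0.852; half-tol=0.139, Σhalf²=0.213375
  -F: nom -33.300 → Σnom=-48.110; wc +0.070/-0.180 → slack +1.060/-1.032; half-tol=0.125, Σhalf²=0.229000
  -G: nom -16.060 → Σnom=-64.170; wc +0.328/-0.133 → slack +1.388/-1.165; half-tol=0.231, Σhalf²=0.282130
  +H: nom +31.590 → Σnom=-32.580; wc +0.440/-0.440 → slack +1.828/-1.605; half-tol=0.440, Σhalf²=0.475730
Nominal = -32.580. Worst-case = [-32.580 - 1.605, -32.580 + 1.828] = [-34.185, -30.752]. RSS = √0.475730 = 0.690.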